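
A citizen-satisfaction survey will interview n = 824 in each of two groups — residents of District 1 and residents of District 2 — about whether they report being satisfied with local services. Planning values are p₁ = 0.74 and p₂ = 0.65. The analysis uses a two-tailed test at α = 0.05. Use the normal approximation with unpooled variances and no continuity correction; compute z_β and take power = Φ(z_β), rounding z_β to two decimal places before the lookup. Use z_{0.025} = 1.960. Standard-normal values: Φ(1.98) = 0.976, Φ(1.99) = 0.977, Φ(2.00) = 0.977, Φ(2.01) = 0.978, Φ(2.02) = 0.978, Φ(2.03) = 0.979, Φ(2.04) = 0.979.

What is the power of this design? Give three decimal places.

z_β = |p₁−p₂|·√(n/[p₁q₁+p₂q₂]) − z_{α/2}
    = 0.09 · √(824/0.4199) − 1.960
    = 0.09 · 44.2987 − 1.960
    = 3.9869 − 1.960 = 2.0269 → 2.03
Power = Φ(2.03) = 0.979.

Power ≈ 0.979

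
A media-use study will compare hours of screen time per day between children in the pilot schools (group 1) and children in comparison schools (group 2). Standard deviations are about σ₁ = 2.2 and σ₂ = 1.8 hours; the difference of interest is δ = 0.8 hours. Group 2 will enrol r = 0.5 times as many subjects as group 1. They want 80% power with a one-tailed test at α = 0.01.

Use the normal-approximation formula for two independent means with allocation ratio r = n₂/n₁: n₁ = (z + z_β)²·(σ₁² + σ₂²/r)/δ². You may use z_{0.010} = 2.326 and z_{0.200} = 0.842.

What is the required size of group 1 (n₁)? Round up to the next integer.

n₁ = (z_α + z_β)² · (σ₁² + σ₂²/r) / δ²
   = (2.326 + 0.842)² · (2.2² + 1.8²/0.5) / 0.8²
   = 10.0362 · (4.84 + 6.48) / 0.64
   = 10.0362 · 11.32 / 0.64
   = 177.52
Round up → n₁ = 178; n₂ = r·n₁ = 0.5 × 178 = 89.

n₁ = 178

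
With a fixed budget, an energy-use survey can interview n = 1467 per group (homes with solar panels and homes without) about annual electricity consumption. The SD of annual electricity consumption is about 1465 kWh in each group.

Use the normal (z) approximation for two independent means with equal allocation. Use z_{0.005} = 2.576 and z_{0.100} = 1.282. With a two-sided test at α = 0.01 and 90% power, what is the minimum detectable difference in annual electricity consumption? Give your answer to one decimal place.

δ = (z_{α/2} + z_β) · √((σ₁²+σ₂²)/n)
  = (2.576 + 1.282) · √(4292450/1467)
  = 3.858 · √2926.0
  = 3.858 · 54.0926
  = 208.6891

Minimum detectable difference ≈ 208.7 kWh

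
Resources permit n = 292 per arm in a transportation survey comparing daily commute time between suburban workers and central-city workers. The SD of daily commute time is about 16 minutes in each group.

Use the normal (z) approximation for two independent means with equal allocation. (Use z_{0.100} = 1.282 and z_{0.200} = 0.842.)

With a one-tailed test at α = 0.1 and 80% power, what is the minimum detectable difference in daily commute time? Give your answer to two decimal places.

Minimum detectable difference ≈ 2.81 minutes

δ = (z_α + z_β) · √((σ₁²+σ₂²)/n)
  = (1.282 + 0.842) · √(512/292)
  = 2.124 · √1.7534
  = 2.124 · 1.3242
  = 2.8125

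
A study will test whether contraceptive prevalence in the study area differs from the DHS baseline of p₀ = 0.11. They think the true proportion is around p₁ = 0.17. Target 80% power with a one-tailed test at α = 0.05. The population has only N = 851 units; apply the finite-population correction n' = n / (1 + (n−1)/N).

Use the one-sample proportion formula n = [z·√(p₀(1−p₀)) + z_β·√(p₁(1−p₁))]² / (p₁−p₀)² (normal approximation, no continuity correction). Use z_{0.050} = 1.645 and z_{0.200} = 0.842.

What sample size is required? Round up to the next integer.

n = 157

n = [z_α·√(p₀q₀) + z_β·√(p₁q₁)]² / (p₁ − p₀)²
  = [1.645·√(0.11·0.89) + 0.842·√(0.17·0.83)]² / (0.06)²
  = [1.645·0.3129 + 0.842·0.3756]² / 0.0036
  = [0.8310]² / 0.0036
  = 191.82
Finite-population correction (N = 851): 191.82 / (1 + (191.82 − 1)/851) = 156.68.
Round up → n = 157.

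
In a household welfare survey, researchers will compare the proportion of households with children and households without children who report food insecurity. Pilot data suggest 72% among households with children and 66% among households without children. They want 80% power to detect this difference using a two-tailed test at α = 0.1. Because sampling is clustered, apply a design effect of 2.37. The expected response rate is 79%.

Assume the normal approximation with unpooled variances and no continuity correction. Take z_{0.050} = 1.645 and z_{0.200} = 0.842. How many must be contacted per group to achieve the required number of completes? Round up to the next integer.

n = (z_{α/2} + z_β)² · [p₁(1−p₁) + p₂(1−p₂)] / (p₁ − p₂)²
  = (1.645 + 0.842)² · (0.72·0.28 + 0.66·0.34) / (0.06)²
  = (2.487)² · (0.2016 + 0.2244) / 0.0036
  = 6.1852 · 0.4260 / 0.0036
  = 731.91
Design effect: 2.37 × 731.91 = 1734.63.
Adjust for 79% response: 1734.63 / 0.79 = 2195.73.
Round up → n = 2196 per group.

n = 2196 per group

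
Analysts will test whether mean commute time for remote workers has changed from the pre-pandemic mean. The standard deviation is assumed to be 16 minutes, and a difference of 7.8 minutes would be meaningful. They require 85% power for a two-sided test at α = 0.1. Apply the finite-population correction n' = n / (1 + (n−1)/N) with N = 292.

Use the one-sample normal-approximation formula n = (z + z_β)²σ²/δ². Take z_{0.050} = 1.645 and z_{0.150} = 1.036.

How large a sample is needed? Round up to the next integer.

n = 28

n = (z_{α/2} + z_β)² · σ² / δ²
  = (1.645 + 1.036)² · 16² / 7.8²
  = 7.1878 · 256 / 60.84
  = 30.24
Finite-population correction (N = 292): 30.24 / (1 + (30.24 − 1)/292) = 27.49.
Round up → n = 28.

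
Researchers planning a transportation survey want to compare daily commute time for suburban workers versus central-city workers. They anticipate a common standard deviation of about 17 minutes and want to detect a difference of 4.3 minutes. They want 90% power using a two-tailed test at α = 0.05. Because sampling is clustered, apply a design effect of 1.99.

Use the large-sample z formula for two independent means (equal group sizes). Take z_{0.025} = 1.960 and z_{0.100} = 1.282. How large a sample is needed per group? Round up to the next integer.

n = (z_{α/2} + z_β)² · (σ₁² + σ₂²) / δ²
  = (1.960 + 1.282)² · (2·17² = 578) / 4.3²
  = 10.5106 · 578 / 18.49
  = 328.56
Design effect: 1.99 × 328.56 = 653.84.
Round up → n = 654 per group.

n = 654 per group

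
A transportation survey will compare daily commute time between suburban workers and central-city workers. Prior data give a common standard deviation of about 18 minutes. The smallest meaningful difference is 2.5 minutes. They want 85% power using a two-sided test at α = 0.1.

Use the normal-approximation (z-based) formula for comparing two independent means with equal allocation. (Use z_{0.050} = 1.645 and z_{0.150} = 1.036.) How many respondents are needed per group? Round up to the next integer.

n = 746 per group

n = (z_{α/2} + z_β)² · (σ₁² + σ₂²) / δ²
  = (1.645 + 1.036)² · (2·18² = 648) / 2.5²
  = 7.1878 · 648 / 6.25
  = 745.23
Round up → n = 746 per group.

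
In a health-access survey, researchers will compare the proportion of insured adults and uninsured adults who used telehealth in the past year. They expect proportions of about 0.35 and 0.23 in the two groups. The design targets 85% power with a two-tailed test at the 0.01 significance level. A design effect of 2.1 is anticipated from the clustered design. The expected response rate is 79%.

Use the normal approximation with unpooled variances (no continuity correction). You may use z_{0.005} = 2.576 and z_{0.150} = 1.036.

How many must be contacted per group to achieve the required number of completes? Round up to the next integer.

n = 975 per group

n = (z_{α/2} + z_β)² · [p₁(1−p₁) + p₂(1−p₂)] / (p₁ − p₂)²
  = (2.576 + 1.036)² · (0.35·0.65 + 0.23·0.77) / (0.12)²
  = (3.612)² · (0.2275 + 0.1771) / 0.0144
  = 13.0465 · 0.4046 / 0.0144
  = 366.57
Design effect: 2.1 × 366.57 = 769.80.
Adjust for 79% response: 769.80 / 0.79 = 974.43.
Round up → n = 975 per group.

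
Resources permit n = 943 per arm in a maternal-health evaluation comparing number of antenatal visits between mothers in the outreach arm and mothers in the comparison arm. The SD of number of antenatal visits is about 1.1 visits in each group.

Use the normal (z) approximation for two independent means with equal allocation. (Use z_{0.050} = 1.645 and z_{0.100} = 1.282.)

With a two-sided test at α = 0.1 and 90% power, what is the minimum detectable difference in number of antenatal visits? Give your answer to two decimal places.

δ = (z_{α/2} + z_β) · √((σ₁²+σ₂²)/n)
  = (1.645 + 1.282) · √(2.42/943)
  = 2.927 · √0.00257
  = 2.927 · 0.0507
  = 0.1483

Minimum detectable difference ≈ 0.15 visits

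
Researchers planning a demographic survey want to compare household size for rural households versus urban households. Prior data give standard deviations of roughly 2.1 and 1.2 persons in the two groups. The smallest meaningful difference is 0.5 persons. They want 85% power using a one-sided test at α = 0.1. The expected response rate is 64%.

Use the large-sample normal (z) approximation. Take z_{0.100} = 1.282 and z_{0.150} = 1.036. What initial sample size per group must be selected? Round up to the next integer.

n = (z_α + z_β)² · (σ₁² + σ₂²) / δ²
  = (1.282 + 1.036)² · (2.1² + 1.2² = 5.85) / 0.5²
  = 5.3731 · 5.85 / 0.25
  = 125.73
Adjust for 64% response: 125.73 / 0.64 = 196.45.
Round up → n = 197 per group.

n = 197 per group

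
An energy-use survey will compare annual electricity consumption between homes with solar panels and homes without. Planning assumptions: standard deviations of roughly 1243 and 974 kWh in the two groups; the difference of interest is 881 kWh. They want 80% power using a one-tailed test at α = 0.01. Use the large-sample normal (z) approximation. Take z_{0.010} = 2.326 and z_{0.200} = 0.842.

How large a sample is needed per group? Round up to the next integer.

n = 33 per group

n = (z_α + z_β)² · (σ₁² + σ₂²) / δ²
  = (2.326 + 0.842)² · (1243² + 974² = 2493725) / 881²
  = 10.0362 · 2493725 / 776161
  = 32.25
Round up → n = 33 per group.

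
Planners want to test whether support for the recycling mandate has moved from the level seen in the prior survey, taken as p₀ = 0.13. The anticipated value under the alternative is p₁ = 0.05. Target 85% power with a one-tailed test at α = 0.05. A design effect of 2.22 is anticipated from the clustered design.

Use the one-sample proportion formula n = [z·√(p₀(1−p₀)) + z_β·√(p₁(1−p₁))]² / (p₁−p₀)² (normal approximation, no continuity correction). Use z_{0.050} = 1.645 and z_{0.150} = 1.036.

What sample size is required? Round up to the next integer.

n = 211

n = [z_α·√(p₀q₀) + z_β·√(p₁q₁)]² / (p₁ − p₀)²
  = [1.645·√(0.13·0.87) + 1.036·√(0.05·0.95)]² / (-0.08)²
  = [1.645·0.3363 + 1.036·0.2179]² / 0.0064
  = [0.7790]² / 0.0064
  = 94.82
Design effect: 2.22 × 94.82 = 210.50.
Round up → n = 211.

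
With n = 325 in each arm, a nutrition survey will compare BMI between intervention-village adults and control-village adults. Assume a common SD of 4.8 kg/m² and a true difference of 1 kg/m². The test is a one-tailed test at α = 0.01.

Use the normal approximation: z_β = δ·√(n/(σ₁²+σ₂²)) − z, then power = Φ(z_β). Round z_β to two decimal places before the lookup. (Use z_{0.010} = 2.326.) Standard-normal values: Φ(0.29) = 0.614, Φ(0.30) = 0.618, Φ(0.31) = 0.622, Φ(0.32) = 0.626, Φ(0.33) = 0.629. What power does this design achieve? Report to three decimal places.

Power ≈ 0.629

z_β = δ·√(n/(σ₁²+σ₂²)) − z_α
    = 1 · √(325/46.08) − 2.326
    = 1 · 2.65574 − 2.326
    = 2.6557 − 2.326 = 0.3297 → 0.33
Power = Φ(0.33) = 0.629.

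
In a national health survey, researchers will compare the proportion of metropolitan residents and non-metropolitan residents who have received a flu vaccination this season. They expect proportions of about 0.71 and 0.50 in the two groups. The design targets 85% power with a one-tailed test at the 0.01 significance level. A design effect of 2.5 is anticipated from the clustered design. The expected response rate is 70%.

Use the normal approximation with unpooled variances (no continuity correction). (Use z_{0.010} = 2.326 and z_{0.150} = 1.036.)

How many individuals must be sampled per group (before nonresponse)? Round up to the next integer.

n = 418 per group

n = (z_α + z_β)² · [p₁(1−p₁) + p₂(1−p₂)] / (p₁ − p₂)²
  = (2.326 + 1.036)² · (0.71·0.29 + 0.50·0.50) / (0.21)²
  = (3.362)² · (0.2059 + 0.2500) / 0.0441
  = 11.3030 · 0.4559 / 0.0441
  = 116.85
Design effect: 2.5 × 116.85 = 292.12.
Adjust for 70% response: 292.12 / 0.70 = 417.32.
Round up → n = 418 per group.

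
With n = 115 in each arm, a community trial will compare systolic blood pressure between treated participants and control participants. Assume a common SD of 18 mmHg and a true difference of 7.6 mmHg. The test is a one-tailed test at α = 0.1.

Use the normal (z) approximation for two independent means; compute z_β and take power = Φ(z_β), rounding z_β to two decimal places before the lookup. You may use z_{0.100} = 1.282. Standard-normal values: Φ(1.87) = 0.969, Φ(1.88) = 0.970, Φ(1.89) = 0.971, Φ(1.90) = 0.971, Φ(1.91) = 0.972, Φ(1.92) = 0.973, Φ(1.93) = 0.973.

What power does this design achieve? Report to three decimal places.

Power ≈ 0.973

z_β = δ·√(n/(σ₁²+σ₂²)) − z_α
    = 7.6 · √(115/648) − 1.282
    = 7.6 · 0.42127 − 1.282
    = 3.2017 − 1.282 = 1.9197 → 1.92
Power = Φ(1.92) = 0.973.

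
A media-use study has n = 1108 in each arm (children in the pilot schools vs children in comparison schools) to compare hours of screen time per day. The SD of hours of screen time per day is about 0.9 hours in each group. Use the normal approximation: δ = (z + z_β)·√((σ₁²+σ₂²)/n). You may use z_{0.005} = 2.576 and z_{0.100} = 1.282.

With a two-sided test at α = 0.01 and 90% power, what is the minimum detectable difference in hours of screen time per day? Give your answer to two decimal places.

δ = (z_{α/2} + z_β) · √((σ₁²+σ₂²)/n)
  = (2.576 + 1.282) · √(1.62/1108)
  = 3.858 · √0.00146
  = 3.858 · 0.0382
  = 0.1475

Minimum detectable difference ≈ 0.15 hours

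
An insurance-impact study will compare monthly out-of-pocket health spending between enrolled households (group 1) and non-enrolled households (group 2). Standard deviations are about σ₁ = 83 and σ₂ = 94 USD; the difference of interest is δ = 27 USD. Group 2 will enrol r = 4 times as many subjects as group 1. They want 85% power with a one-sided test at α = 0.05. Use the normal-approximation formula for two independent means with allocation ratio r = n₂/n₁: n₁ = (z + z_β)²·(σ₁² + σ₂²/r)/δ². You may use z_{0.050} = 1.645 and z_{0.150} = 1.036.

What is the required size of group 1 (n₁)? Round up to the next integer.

n₁ = (z_α + z_β)² · (σ₁² + σ₂²/r) / δ²
   = (1.645 + 1.036)² · (83² + 94²/4) / 27²
   = 7.1878 · (6889 + 2209) / 729
   = 7.1878 · 9098 / 729
   = 89.70
Round up → n₁ = 90; n₂ = r·n₁ = 4 × 90 = 360.

n₁ = 90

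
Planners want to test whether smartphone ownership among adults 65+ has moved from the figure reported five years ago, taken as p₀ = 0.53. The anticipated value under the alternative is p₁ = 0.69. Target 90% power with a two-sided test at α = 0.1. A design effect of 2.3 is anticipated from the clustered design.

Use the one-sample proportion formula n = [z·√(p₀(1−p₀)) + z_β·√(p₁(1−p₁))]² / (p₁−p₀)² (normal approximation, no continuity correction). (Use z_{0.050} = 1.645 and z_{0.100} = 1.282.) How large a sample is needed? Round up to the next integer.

n = [z_{α/2}·√(p₀q₀) + z_β·√(p₁q₁)]² / (p₁ − p₀)²
  = [1.645·√(0.53·0.47) + 1.282·√(0.69·0.31)]² / (0.16)²
  = [1.645·0.4991 + 1.282·0.4625]² / 0.0256
  = [1.4139]² / 0.0256
  = 78.09
Design effect: 2.3 × 78.09 = 179.62.
Round up → n = 180.

n = 180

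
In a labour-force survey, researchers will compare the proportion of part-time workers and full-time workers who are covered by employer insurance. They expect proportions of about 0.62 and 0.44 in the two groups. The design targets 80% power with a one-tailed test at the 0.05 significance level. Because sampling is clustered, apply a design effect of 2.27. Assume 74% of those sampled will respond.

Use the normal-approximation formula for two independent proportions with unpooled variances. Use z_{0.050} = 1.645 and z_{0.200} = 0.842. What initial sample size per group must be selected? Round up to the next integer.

n = (z_α + z_β)² · [p₁(1−p₁) + p₂(1−p₂)] / (p₁ − p₂)²
  = (1.645 + 0.842)² · (0.62·0.38 + 0.44·0.56) / (0.18)²
  = (2.487)² · (0.2356 + 0.2464) / 0.0324
  = 6.1852 · 0.4820 / 0.0324
  = 92.01
Design effect: 2.27 × 92.01 = 208.87.
Adjust for 74% response: 208.87 / 0.74 = 282.26.
Round up → n = 283 per group.

n = 283 per group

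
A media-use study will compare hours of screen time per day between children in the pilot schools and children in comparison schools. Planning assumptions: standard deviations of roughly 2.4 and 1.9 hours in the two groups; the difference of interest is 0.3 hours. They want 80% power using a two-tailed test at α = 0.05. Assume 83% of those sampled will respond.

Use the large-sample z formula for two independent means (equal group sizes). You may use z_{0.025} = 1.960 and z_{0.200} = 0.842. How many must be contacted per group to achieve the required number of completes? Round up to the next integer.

n = 985 per group

n = (z_{α/2} + z_β)² · (σ₁² + σ₂²) / δ²
  = (1.960 + 0.842)² · (2.4² + 1.9² = 9.37) / 0.3²
  = 7.8512 · 9.37 / 0.09
  = 817.40
Adjust for 83% response: 817.40 / 0.83 = 984.82.
Round up → n = 985 per group.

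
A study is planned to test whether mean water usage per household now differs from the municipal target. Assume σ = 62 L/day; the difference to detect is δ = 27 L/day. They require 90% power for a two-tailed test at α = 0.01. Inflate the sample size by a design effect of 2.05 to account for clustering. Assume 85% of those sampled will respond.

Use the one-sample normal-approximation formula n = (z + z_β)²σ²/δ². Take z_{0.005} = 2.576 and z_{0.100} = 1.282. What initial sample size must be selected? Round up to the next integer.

n = (z_{α/2} + z_β)² · σ² / δ²
  = (2.576 + 1.282)² · 62² / 27²
  = 14.8842 · 3844 / 729
  = 78.48
Design effect: 2.05 × 78.48 = 160.89.
Adjust for 85% response: 160.89 / 0.85 = 189.28.
Round up → n = 190.

n = 190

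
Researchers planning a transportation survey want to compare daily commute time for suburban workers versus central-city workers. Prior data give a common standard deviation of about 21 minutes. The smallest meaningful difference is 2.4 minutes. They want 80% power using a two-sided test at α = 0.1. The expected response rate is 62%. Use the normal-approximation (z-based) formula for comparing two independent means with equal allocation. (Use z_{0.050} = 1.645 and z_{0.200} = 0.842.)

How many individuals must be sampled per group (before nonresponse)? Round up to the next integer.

n = 1528 per group

n = (z_{α/2} + z_β)² · (σ₁² + σ₂²) / δ²
  = (1.645 + 0.842)² · (2·21² = 882) / 2.4²
  = 6.1852 · 882 / 5.76
  = 947.10
Adjust for 62% response: 947.10 / 0.62 = 1527.59.
Round up → n = 1528 per group.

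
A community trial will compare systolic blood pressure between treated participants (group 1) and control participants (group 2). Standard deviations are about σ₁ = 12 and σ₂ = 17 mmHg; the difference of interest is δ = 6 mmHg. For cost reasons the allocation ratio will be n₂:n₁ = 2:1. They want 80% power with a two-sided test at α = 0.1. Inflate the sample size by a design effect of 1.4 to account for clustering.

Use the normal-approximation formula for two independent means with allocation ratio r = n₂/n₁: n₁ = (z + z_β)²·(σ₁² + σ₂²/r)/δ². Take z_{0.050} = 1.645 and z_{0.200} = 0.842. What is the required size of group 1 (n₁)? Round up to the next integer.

n₁ = 70

n₁ = (z_{α/2} + z_β)² · (σ₁² + σ₂²/r) / δ²
   = (1.645 + 0.842)² · (12² + 17²/2) / 6²
   = 6.1852 · (144 + 144.5) / 36
   = 6.1852 · 288.5 / 36
   = 49.57
Design effect: 1.4 × 49.57 = 69.39.
Round up → n₁ = 70; n₂ = r·n₁ = 2 × 70 = 140.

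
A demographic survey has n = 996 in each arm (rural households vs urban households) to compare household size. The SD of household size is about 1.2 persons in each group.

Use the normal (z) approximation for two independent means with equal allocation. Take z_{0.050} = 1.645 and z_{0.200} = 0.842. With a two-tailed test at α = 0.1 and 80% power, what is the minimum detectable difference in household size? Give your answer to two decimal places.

Minimum detectable difference ≈ 0.13 persons

δ = (z_{α/2} + z_β) · √((σ₁²+σ₂²)/n)
  = (1.645 + 0.842) · √(2.88/996)
  = 2.487 · √0.00289
  = 2.487 · 0.0538
  = 0.1337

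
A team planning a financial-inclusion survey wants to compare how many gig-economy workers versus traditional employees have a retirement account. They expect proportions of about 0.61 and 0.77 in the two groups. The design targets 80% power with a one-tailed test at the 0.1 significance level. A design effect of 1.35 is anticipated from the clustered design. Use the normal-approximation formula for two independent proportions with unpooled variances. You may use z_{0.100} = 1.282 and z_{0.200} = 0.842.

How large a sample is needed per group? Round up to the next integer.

n = (z_α + z_β)² · [p₁(1−p₁) + p₂(1−p₂)] / (p₁ − p₂)²
  = (1.282 + 0.842)² · (0.61·0.39 + 0.77·0.23) / (-0.16)²
  = (2.124)² · (0.2379 + 0.1771) / 0.0256
  = 4.5114 · 0.4150 / 0.0256
  = 73.13
Design effect: 1.35 × 73.13 = 98.73.
Round up → n = 99 per group.

n = 99 per group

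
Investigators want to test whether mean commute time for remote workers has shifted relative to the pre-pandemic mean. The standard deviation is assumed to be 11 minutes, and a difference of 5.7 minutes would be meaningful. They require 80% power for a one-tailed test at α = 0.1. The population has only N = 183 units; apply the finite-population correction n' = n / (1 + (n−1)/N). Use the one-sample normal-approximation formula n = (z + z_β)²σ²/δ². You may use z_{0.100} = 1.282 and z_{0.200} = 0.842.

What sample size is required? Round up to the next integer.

n = (z_α + z_β)² · σ² / δ²
  = (1.282 + 0.842)² · 11² / 5.7²
  = 4.5114 · 121 / 32.49
  = 16.80
Finite-population correction (N = 183): 16.80 / (1 + (16.80 − 1)/183) = 15.47.
Round up → n = 16.

n = 16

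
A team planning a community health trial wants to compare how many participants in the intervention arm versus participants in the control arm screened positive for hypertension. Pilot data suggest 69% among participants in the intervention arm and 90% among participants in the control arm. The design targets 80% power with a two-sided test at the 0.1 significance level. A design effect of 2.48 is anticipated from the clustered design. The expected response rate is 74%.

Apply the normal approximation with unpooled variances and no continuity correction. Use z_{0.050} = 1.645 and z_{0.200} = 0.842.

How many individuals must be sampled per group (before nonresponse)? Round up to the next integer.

n = 143 per group

n = (z_{α/2} + z_β)² · [p₁(1−p₁) + p₂(1−p₂)] / (p₁ − p₂)²
  = (1.645 + 0.842)² · (0.69·0.31 + 0.90·0.10) / (-0.21)²
  = (2.487)² · (0.2139 + 0.0900) / 0.0441
  = 6.1852 · 0.3039 / 0.0441
  = 42.62
Design effect: 2.48 × 42.62 = 105.70.
Adjust for 74% response: 105.70 / 0.74 = 142.84.
Round up → n = 143 per group.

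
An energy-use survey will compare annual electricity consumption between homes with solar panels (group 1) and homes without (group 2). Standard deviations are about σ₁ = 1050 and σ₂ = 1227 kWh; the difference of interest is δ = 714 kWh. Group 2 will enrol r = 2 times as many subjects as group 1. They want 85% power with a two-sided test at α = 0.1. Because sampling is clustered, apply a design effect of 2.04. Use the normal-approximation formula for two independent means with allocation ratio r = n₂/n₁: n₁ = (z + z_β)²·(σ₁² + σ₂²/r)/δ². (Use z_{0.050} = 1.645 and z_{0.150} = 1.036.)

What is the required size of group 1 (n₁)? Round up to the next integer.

n₁ = 54

n₁ = (z_{α/2} + z_β)² · (σ₁² + σ₂²/r) / δ²
   = (1.645 + 1.036)² · (1050² + 1227²/2) / 714²
   = 7.1878 · (1102500 + 752764.5) / 509796
   = 7.1878 · 1855264.5 / 509796
   = 26.16
Design effect: 2.04 × 26.16 = 53.36.
Round up → n₁ = 54; n₂ = r·n₁ = 2 × 54 = 108.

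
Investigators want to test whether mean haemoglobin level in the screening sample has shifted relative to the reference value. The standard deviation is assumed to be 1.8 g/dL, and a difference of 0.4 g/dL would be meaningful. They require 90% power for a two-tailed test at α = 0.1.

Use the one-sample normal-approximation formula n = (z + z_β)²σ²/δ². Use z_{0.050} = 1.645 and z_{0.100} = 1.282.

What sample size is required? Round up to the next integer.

n = 174

n = (z_{α/2} + z_β)² · σ² / δ²
  = (1.645 + 1.282)² · 1.8² / 0.4²
  = 8.5673 · 3.24 / 0.16
  = 173.49
Round up → n = 174.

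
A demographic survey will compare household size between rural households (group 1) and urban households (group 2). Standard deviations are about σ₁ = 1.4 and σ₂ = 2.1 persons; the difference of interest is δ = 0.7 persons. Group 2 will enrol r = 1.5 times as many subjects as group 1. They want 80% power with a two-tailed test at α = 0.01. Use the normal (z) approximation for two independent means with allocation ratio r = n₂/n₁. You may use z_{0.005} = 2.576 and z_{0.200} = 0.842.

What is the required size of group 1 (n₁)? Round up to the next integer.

n₁ = (z_{α/2} + z_β)² · (σ₁² + σ₂²/r) / δ²
   = (2.576 + 0.842)² · (1.4² + 2.1²/1.5) / 0.7²
   = 11.6827 · (1.96 + 2.94) / 0.49
   = 11.6827 · 4.9 / 0.49
   = 116.83
Round up → n₁ = 117; n₂ = r·n₁ = 1.5 × 117 = 176.

n₁ = 117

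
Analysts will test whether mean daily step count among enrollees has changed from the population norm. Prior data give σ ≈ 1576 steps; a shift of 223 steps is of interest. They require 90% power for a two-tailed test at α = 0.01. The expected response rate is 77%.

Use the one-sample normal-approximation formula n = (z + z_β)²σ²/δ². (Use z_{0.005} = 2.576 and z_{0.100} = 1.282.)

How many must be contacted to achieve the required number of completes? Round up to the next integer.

n = (z_{α/2} + z_β)² · σ² / δ²
  = (2.576 + 1.282)² · 1576² / 223²
  = 14.8842 · 2483776 / 49729
  = 743.41
Adjust for 77% response: 743.41 / 0.77 = 965.46.
Round up → n = 966.

n = 966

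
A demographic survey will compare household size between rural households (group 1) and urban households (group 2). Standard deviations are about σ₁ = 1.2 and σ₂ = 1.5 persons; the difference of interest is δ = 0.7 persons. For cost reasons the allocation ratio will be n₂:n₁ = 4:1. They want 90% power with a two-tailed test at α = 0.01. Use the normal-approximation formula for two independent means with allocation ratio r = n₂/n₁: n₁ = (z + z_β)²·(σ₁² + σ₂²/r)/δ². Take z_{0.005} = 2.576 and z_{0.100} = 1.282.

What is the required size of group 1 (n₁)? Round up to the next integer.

n₁ = 61

n₁ = (z_{α/2} + z_β)² · (σ₁² + σ₂²/r) / δ²
   = (2.576 + 1.282)² · (1.2² + 1.5²/4) / 0.7²
   = 14.8842 · (1.44 + 0.5625) / 0.49
   = 14.8842 · 2.0025 / 0.49
   = 60.83
Round up → n₁ = 61; n₂ = r·n₁ = 4 × 61 = 244.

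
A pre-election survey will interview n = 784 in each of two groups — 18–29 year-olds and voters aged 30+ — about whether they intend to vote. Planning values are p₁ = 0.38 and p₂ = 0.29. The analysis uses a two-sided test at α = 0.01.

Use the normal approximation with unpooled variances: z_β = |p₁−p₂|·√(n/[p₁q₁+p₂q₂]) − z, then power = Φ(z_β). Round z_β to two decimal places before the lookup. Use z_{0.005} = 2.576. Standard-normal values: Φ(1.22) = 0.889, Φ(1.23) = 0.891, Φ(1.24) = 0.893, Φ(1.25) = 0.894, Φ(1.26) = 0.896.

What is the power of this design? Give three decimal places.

z_β = |p₁−p₂|·√(n/[p₁q₁+p₂q₂]) − z_{α/2}
    = 0.09 · √(784/0.4415) − 2.576
    = 0.09 · 42.1398 − 2.576
    = 3.7926 − 2.576 = 1.2166 → 1.22
Power = Φ(1.22) = 0.889.

Power ≈ 0.889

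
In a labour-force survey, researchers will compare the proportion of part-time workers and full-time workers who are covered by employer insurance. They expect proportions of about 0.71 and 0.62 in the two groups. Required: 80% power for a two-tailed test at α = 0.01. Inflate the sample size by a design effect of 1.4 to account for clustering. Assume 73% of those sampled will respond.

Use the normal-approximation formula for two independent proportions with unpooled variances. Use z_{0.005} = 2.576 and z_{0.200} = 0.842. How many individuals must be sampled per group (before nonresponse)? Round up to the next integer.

n = (z_{α/2} + z_β)² · [p₁(1−p₁) + p₂(1−p₂)] / (p₁ − p₂)²
  = (2.576 + 0.842)² · (0.71·0.29 + 0.62·0.38) / (0.09)²
  = (3.418)² · (0.2059 + 0.2356) / 0.0081
  = 11.6827 · 0.4415 / 0.0081
  = 636.78
Design effect: 1.4 × 636.78 = 891.49.
Adjust for 73% response: 891.49 / 0.73 = 1221.22.
Round up → n = 1222 per group.

n = 1222 per group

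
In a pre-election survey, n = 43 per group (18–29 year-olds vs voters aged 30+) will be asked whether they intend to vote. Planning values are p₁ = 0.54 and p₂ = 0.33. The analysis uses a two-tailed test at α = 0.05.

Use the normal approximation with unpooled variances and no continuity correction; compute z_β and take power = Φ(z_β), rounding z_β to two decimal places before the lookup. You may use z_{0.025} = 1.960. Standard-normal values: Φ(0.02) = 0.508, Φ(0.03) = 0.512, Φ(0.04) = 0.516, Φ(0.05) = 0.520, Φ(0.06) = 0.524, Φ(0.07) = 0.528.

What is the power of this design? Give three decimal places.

Power ≈ 0.520

z_β = |p₁−p₂|·√(n/[p₁q₁+p₂q₂]) − z_{α/2}
    = 0.21 · √(43/0.4695) − 1.960
    = 0.21 · 9.5701 − 1.960
    = 2.0097 − 1.960 = 0.0497 → 0.05
Power = Φ(0.05) = 0.520.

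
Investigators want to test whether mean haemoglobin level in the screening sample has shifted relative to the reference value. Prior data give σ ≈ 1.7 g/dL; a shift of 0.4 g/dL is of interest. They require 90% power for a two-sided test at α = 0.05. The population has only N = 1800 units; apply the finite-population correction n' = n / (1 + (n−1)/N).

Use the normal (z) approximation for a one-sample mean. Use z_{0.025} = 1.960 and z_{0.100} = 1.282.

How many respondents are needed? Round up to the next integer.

n = (z_{α/2} + z_β)² · σ² / δ²
  = (1.960 + 1.282)² · 1.7² / 0.4²
  = 10.5106 · 2.89 / 0.16
  = 189.85
Finite-population correction (N = 1800): 189.85 / (1 + (189.85 − 1)/1800) = 171.82.
Round up → n = 172.

n = 172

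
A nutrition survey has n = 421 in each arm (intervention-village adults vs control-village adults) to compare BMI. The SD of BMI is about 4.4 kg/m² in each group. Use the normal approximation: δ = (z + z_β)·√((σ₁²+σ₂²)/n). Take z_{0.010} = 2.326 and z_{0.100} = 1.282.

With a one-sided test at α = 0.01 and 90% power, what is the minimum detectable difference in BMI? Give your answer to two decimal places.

Minimum detectable difference ≈ 1.09 kg/m²

δ = (z_α + z_β) · √((σ₁²+σ₂²)/n)
  = (2.326 + 1.282) · √(38.72/421)
  = 3.608 · √0.09197
  = 3.608 · 0.3033
  = 1.0942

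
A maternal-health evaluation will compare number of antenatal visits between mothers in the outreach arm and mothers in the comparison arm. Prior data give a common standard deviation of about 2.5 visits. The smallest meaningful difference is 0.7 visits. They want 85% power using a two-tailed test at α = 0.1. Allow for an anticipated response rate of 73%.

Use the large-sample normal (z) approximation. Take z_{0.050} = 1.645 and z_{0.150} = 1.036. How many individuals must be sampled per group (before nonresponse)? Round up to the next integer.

n = 252 per group

n = (z_{α/2} + z_β)² · (σ₁² + σ₂²) / δ²
  = (1.645 + 1.036)² · (2·2.5² = 12.5) / 0.7²
  = 7.1878 · 12.5 / 0.49
  = 183.36
Adjust for 73% response: 183.36 / 0.73 = 251.18.
Round up → n = 252 per group.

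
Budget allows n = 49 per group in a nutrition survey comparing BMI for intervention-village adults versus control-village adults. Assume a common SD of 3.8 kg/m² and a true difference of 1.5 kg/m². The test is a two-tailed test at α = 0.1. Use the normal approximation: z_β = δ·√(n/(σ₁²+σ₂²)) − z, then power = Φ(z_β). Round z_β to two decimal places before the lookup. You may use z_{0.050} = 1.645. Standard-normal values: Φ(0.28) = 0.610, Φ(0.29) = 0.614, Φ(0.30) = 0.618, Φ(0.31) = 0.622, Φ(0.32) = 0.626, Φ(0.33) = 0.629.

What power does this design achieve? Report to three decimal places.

z_β = δ·√(n/(σ₁²+σ₂²)) − z_{α/2}
    = 1.5 · √(49/28.88) − 1.645
    = 1.5 · 1.30257 − 1.645
    = 1.9538 − 1.645 = 0.3088 → 0.31
Power = Φ(0.31) = 0.622.

Power ≈ 0.622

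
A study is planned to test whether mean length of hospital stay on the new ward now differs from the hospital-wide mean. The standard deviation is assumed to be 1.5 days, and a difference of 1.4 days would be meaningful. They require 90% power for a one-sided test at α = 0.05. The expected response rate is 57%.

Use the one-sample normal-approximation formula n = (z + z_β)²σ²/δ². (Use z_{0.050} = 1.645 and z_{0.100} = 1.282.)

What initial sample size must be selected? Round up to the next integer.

n = 18

n = (z_α + z_β)² · σ² / δ²
  = (1.645 + 1.282)² · 1.5² / 1.4²
  = 8.5673 · 2.25 / 1.96
  = 9.83
Adjust for 57% response: 9.83 / 0.57 = 17.25.
Round up → n = 18.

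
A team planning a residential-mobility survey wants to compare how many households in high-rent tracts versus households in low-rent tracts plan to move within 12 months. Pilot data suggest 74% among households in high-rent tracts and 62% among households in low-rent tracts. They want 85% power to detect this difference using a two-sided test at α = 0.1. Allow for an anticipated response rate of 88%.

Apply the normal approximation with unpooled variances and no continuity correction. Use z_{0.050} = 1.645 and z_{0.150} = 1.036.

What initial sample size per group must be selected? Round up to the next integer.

n = 243 per group

n = (z_{α/2} + z_β)² · [p₁(1−p₁) + p₂(1−p₂)] / (p₁ − p₂)²
  = (1.645 + 1.036)² · (0.74·0.26 + 0.62·0.38) / (0.12)²
  = (2.681)² · (0.1924 + 0.2356) / 0.0144
  = 7.1878 · 0.4280 / 0.0144
  = 213.64
Adjust for 88% response: 213.64 / 0.88 = 242.77.
Round up → n = 243 per group.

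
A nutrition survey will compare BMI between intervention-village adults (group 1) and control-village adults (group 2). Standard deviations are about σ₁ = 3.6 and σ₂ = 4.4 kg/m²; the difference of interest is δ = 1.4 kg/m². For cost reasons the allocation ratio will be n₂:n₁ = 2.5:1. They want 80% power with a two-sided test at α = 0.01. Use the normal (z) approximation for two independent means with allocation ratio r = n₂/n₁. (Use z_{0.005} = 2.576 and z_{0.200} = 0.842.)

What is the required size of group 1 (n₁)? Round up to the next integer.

n₁ = (z_{α/2} + z_β)² · (σ₁² + σ₂²/r) / δ²
   = (2.576 + 0.842)² · (3.6² + 4.4²/2.5) / 1.4²
   = 11.6827 · (12.96 + 7.744) / 1.96
   = 11.6827 · 20.704 / 1.96
   = 123.41
Round up → n₁ = 124; n₂ = r·n₁ = 2.5 × 124 = 310.

n₁ = 124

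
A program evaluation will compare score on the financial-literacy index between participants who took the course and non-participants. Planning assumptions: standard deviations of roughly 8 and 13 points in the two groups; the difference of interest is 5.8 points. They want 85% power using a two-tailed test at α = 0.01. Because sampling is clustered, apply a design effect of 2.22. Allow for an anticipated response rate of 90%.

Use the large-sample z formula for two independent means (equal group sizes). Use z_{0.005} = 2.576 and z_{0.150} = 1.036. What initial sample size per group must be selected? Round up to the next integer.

n = (z_{α/2} + z_β)² · (σ₁² + σ₂²) / δ²
  = (2.576 + 1.036)² · (8² + 13² = 233) / 5.8²
  = 13.0465 · 233 / 33.64
  = 90.36
Design effect: 2.22 × 90.36 = 200.61.
Adjust for 90% response: 200.61 / 0.90 = 222.90.
Round up → n = 223 per group.

n = 223 per group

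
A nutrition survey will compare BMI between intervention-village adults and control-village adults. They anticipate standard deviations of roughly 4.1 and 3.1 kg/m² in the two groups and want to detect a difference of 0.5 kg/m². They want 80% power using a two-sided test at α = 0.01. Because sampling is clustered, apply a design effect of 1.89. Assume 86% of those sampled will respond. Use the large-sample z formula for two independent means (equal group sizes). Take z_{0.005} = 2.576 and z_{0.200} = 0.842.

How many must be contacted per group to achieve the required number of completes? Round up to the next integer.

n = 2714 per group

n = (z_{α/2} + z_β)² · (σ₁² + σ₂²) / δ²
  = (2.576 + 0.842)² · (4.1² + 3.1² = 26.42) / 0.5²
  = 11.6827 · 26.42 / 0.25
  = 1234.63
Design effect: 1.89 × 1234.63 = 2333.45.
Adjust for 86% response: 2333.45 / 0.86 = 2713.32.
Round up → n = 2714 per group.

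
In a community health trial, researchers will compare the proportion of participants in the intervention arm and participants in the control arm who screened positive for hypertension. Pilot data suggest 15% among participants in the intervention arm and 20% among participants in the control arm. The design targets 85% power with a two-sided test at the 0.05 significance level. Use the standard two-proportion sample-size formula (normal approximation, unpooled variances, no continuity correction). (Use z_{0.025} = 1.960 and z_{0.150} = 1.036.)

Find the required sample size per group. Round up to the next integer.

n = (z_{α/2} + z_β)² · [p₁(1−p₁) + p₂(1−p₂)] / (p₁ − p₂)²
  = (1.960 + 1.036)² · (0.15·0.85 + 0.20·0.80) / (-0.05)²
  = (2.996)² · (0.1275 + 0.1600) / 0.0025
  = 8.9760 · 0.2875 / 0.0025
  = 1032.24
Round up → n = 1033 per group.

n = 1033 per group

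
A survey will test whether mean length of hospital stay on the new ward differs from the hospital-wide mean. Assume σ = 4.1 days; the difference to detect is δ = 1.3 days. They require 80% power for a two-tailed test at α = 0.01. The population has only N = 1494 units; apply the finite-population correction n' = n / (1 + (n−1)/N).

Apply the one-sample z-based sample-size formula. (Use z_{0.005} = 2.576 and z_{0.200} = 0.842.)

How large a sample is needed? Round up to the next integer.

n = (z_{α/2} + z_β)² · σ² / δ²
  = (2.576 + 0.842)² · 4.1² / 1.3²
  = 11.6827 · 16.81 / 1.69
  = 116.21
Finite-population correction (N = 1494): 116.21 / (1 + (116.21 − 1)/1494) = 107.89.
Round up → n = 108.

n = 108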